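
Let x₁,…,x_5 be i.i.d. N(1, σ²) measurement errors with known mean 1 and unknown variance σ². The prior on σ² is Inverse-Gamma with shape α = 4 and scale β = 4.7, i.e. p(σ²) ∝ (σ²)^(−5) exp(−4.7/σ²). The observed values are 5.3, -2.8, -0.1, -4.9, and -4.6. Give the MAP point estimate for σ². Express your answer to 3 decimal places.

σ̂²_MAP = 7.314

Sum of squared deviations about the known mean: SS = (5.3−1)² + (-2.8−1)² + (-0.1−1)² + (-4.9−1)² + (-4.6−1)² = 100.31.
The Normal likelihood contributes (σ²)^(−n/2) exp(−SS/(2σ²)), so the posterior is Inverse-Gamma(α + n/2, β + SS/2) = Inverse-Gamma(6.5, 54.855).
The mode of Inverse-Gamma(a, b) is b/(a+1) = 54.855/7.5 ≈ 7.314.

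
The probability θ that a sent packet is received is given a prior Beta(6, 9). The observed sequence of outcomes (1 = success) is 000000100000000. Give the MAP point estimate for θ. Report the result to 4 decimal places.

θ̂_MAP = 0.2143

Prior: Beta(6, 9).
Data: 1 success in 15 trials (from the sequence). The binomial likelihood contributes θ(1−θ)^14, so the posterior is Beta(6+1, 9+14) = Beta(7, 23).
For Beta(a, b) with a, b > 1 the mode is (a−1)/(a+b−2) = 6/28 ≈ 0.2143.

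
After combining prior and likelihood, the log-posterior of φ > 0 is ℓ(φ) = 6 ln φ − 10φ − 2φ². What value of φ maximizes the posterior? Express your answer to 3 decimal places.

φ̂_MAP = 0.500

ℓ'(φ) = 6/φ − 10 − 4φ. Setting this to zero and multiplying by φ: 4φ² + 10φ − 6 = 0.
φ = (−10 + √(10² + 4·4·6)) / (2·4) = (−10 + √196) / 8 = (−10 + 14)/8 = 1/2.
ℓ''(φ) = −6/φ² − 4 < 0, confirming a maximum.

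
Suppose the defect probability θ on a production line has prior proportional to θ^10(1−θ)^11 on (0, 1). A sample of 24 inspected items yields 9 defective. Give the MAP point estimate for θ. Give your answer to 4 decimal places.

The prior density ∝ θ^10(1−θ)^11 is the kernel of Beta(11, 12).
Data: 9 successes in 24 trials. The binomial likelihood contributes θ^9(1−θ)^15, so the posterior is Beta(11+9, 12+15) = Beta(20, 27).
For Beta(a, b) with a, b > 1 the mode is (a−1)/(a+b−2) = 19/45 ≈ 0.4222.

θ̂_MAP = 0.4222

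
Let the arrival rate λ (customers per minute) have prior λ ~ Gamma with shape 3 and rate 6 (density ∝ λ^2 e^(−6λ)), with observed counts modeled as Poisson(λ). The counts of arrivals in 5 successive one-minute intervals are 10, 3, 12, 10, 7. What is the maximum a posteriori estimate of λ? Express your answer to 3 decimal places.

Σxᵢ = 10+3+12+10+7 = 42, with n = 5.
Posterior ∝ λ^2e^(−6λ) · λ^42e^(−5λ) = λ^44e^(−11λ), i.e. Gamma(shape=45, rate=11).
The mode of a Gamma(a, b) with a ≥ 1 (shape–rate) is (a−1)/b = 44/11 ≈ 4.000.

λ̂_MAP = 4.000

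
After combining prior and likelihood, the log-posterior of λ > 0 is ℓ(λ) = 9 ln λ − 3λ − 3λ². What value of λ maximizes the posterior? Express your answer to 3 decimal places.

λ̂_MAP = 1.000

ℓ'(λ) = 9/λ − 3 − 6λ. Setting this to zero and multiplying by λ: 6λ² + 3λ − 9 = 0.
λ = (−3 + √(3² + 4·6·9)) / (2·6) = (−3 + √225) / 12 = (−3 + 15)/12 = 1.
ℓ''(λ) = −9/λ² − 6 < 0, confirming a maximum.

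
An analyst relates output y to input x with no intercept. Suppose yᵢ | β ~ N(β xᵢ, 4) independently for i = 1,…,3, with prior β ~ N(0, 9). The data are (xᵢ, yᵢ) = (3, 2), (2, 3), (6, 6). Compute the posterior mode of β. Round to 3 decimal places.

β̂_MAP = 0.971

log p(β | y) = −Σ(yᵢ − βxᵢ)²/(2·4) − β²/(2·9) + const.
Setting the derivative to zero: Σxᵢ(yᵢ − βxᵢ)/4 − β/9 = 0, so β = Σxᵢyᵢ / (Σxᵢ² + σ²/τ²).
Σxᵢyᵢ = 3·2 + 2·3 + 6·6 = 48; Σxᵢ² = 49; σ²/τ² = 4/9.
β̂_MAP = 48 / (49 + 4/9) = 48/(445/9) = 432/445 ≈ 0.971.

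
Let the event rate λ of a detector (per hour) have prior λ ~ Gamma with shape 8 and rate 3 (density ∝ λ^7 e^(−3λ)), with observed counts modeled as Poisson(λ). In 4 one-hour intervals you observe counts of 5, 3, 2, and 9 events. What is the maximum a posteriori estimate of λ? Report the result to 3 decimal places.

λ̂_MAP = 3.714

Σxᵢ = 5+3+2+9 = 19, with n = 4.
Posterior ∝ λ^7e^(−3λ) · λ^19e^(−4λ) = λ^26e^(−7λ), i.e. Gamma(shape=27, rate=7).
The mode of a Gamma(a, b) with a ≥ 1 (shape–rate) is (a−1)/b = 26/7 ≈ 3.714.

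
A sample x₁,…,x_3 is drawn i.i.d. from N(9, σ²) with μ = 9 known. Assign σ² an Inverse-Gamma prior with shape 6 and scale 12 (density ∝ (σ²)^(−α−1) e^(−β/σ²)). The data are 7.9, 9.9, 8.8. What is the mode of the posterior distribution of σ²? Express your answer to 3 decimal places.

σ̂²_MAP = 1.533

Sum of squared deviations about the known mean: SS = (7.9−9)² + (9.9−9)² + (8.8−9)² = 2.06.
The Normal likelihood contributes (σ²)^(−n/2) exp(−SS/(2σ²)), so the posterior is Inverse-Gamma(α + n/2, β + SS/2) = Inverse-Gamma(7.5, 13.03).
The mode of Inverse-Gamma(a, b) is b/(a+1) = 13.03/8.5 ≈ 1.533.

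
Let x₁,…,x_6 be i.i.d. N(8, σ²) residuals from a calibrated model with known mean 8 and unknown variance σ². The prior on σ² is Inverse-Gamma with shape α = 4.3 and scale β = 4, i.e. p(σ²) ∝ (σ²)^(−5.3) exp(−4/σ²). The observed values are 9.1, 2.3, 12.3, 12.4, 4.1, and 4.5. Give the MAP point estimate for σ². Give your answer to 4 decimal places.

σ̂²_MAP = 6.4464

Sum of squared deviations about the known mean: SS = (9.1−8)² + (2.3−8)² + (12.3−8)² + (12.4−8)² + (4.1−8)² + (4.5−8)² = 99.01.
The Normal likelihood contributes (σ²)^(−n/2) exp(−SS/(2σ²)), so the posterior is Inverse-Gamma(α + n/2, β + SS/2) = Inverse-Gamma(7.3, 53.505).
The mode of Inverse-Gamma(a, b) is b/(a+1) = 53.505/8.3 ≈ 6.4464.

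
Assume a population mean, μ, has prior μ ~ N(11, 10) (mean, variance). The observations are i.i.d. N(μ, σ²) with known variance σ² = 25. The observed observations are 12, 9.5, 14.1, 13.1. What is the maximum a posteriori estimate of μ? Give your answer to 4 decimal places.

n = 4; x̄ = (12 + 9.5 + 14.1 + 13.1)/4 = 48.7/4 = 12.175.
For a Normal prior and Normal likelihood with known variance, the posterior is Normal; its mode equals its mean, the precision-weighted average.
Prior precision 1/σ₀² = 1/10 = 0.1; data precision n/σ² = 4/25 = 0.16.
μ̂ = (0.1·11 + 0.16·12.175) / (0.1 + 0.16) = 3.048/0.26 = 762/65 ≈ 11.7231.

μ̂_MAP = 11.7231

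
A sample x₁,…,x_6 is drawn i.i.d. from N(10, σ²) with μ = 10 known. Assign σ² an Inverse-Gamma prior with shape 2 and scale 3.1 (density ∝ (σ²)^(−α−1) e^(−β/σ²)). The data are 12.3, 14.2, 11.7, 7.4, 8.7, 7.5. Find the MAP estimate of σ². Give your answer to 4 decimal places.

σ̂²_MAP = 3.8933

Sum of squared deviations about the known mean: SS = (12.3−10)² + (14.2−10)² + (11.7−10)² + (7.4−10)² + (8.7−10)² + (7.5−10)² = 40.52.
The Normal likelihood contributes (σ²)^(−n/2) exp(−SS/(2σ²)), so the posterior is Inverse-Gamma(α + n/2, β + SS/2) = Inverse-Gamma(5, 23.36).
The mode of Inverse-Gamma(a, b) is b/(a+1) = 23.36/6 ≈ 3.8933.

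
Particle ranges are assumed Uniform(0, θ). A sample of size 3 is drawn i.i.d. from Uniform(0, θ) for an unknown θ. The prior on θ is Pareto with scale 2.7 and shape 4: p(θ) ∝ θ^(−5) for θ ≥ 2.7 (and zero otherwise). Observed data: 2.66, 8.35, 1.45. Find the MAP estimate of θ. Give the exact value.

The Uniform(0, θ) likelihood is θ^(−n) for θ ≥ max(xᵢ), zero otherwise. Here max(xᵢ) = 8.35.
Posterior ∝ θ^(−5) · θ^(−3) = θ^(−8) on θ ≥ max(2.7, 8.35) = 8.35.
This density is strictly decreasing in θ, so the posterior mode lies at the lower boundary of the support.

θ̂_MAP = 8.35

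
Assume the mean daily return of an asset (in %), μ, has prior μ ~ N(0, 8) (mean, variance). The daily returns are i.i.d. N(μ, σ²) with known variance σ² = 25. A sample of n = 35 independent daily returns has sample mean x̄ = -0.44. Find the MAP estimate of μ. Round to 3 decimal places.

n = 35, x̄ = -0.44.
For a Normal prior and Normal likelihood with known variance, the posterior is Normal; its mode equals its mean, the precision-weighted average.
Prior precision 1/σ₀² = 1/8 = 0.125; data precision n/σ² = 35/25 = 1.4.
μ̂ = (0.125·0 + 1.4·(-0.44)) / (0.125 + 1.4) = (-0.616)/1.525 = -616/1525 ≈ -0.404.

μ̂_MAP = -0.404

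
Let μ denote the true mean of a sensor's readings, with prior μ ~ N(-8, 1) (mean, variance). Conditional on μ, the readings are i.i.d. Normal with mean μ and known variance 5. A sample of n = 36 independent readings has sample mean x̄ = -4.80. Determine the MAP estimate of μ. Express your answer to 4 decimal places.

n = 36, x̄ = -4.80.
For a Normal prior and Normal likelihood with known variance, the posterior is Normal; its mode equals its mean, the precision-weighted average.
Prior precision 1/σ₀² = 1/1 = 1; data precision n/σ² = 36/5 = 7.2.
μ̂ = (1·(-8) + 7.2·(-4.8)) / (1 + 7.2) = (-42.56)/8.2 = -1064/205 ≈ -5.1902.

μ̂_MAP = -5.1902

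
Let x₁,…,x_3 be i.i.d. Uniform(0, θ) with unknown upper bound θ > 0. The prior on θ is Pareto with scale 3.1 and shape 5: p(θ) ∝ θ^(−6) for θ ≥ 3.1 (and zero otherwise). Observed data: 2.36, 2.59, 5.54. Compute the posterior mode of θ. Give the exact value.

The Uniform(0, θ) likelihood is θ^(−n) for θ ≥ max(xᵢ), zero otherwise. Here max(xᵢ) = 5.54.
Posterior ∝ θ^(−6) · θ^(−3) = θ^(−9) on θ ≥ max(3.1, 5.54) = 5.54.
This density is strictly decreasing in θ, so the posterior mode lies at the lower boundary of the support.

θ̂_MAP = 5.54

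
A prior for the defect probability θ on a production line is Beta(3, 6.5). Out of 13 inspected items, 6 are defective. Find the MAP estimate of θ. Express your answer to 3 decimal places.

θ̂_MAP = 0.390

Prior: Beta(3, 6.5).
Data: 6 successes in 13 trials. The binomial likelihood contributes θ^6(1−θ)^7, so the posterior is Beta(3+6, 6.5+7) = Beta(9, 13.5).
For Beta(a, b) with a, b > 1 the mode is (a−1)/(a+b−2) = 8/20.5 ≈ 0.390.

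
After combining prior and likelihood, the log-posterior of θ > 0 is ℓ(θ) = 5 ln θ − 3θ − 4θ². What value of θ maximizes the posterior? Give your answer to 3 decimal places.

θ̂_MAP = 0.625

ℓ'(θ) = 5/θ − 3 − 8θ. Setting this to zero and multiplying by θ: 8θ² + 3θ − 5 = 0.
θ = (−3 + √(3² + 4·8·5)) / (2·8) = (−3 + √169) / 16 = (−3 + 13)/16 = 5/8.
ℓ''(θ) = −5/θ² − 8 < 0, confirming a maximum.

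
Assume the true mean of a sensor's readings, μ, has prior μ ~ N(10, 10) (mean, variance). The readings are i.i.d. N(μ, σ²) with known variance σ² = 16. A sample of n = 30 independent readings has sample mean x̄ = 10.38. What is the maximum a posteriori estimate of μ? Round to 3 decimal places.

μ̂_MAP = 10.361

n = 30, x̄ = 10.38.
For a Normal prior and Normal likelihood with known variance, the posterior is Normal; its mode equals its mean, the precision-weighted average.
Prior precision 1/σ₀² = 1/10 = 0.1; data precision n/σ² = 30/16 = 1.875.
μ̂ = (0.1·10 + 1.875·10.38) / (0.1 + 1.875) = 20.4625/1.975 = 1637/158 ≈ 10.361.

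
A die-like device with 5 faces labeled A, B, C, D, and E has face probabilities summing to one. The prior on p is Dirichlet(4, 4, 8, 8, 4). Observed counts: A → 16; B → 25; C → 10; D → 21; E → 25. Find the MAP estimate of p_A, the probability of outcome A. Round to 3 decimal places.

The posterior is Dirichlet(αᵢ + nᵢ) = Dirichlet(20, 29, 18, 29, 29).
For a Dirichlet(a₁,…,a_K) with all aᵢ > 1, the mode has j-th component (aⱼ − 1)/(Σaᵢ − K).
Here Σaᵢ = 125 and K = 5, so p_A = (20 − 1)/(125 − 5) = 19/120 ≈ 0.158.

MAP estimate of p_A = 0.158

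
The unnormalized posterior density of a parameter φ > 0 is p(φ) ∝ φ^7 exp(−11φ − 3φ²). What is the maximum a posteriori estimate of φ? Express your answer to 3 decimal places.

ℓ'(φ) = 7/φ − 11 − 6φ. Setting this to zero and multiplying by φ: 6φ² + 11φ − 7 = 0.
φ = (−11 + √(11² + 4·6·7)) / (2·6) = (−11 + √289) / 12 = (−11 + 17)/12 = 1/2.
ℓ''(φ) = −7/φ² − 6 < 0, confirming a maximum.

φ̂_MAP = 0.500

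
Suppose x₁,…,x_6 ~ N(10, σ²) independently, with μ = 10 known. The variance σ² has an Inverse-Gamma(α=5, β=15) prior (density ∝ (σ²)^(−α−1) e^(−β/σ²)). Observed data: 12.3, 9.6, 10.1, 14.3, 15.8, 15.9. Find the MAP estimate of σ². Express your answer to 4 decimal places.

Sum of squared deviations about the known mean: SS = (12.3−10)² + (9.6−10)² + (10.1−10)² + (14.3−10)² + (15.8−10)² + (15.9−10)² = 92.4.
The Normal likelihood contributes (σ²)^(−n/2) exp(−SS/(2σ²)), so the posterior is Inverse-Gamma(α + n/2, β + SS/2) = Inverse-Gamma(8, 61.2).
The mode of Inverse-Gamma(a, b) is b/(a+1) = 61.2/9 ≈ 6.8000.

σ̂²_MAP = 6.8000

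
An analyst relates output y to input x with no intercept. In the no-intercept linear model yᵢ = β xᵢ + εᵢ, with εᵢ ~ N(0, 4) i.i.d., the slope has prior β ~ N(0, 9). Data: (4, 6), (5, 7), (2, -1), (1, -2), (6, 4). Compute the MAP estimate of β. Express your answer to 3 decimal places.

β̂_MAP = 0.958

log p(β | y) = −Σ(yᵢ − βxᵢ)²/(2·4) − β²/(2·9) + const.
Setting the derivative to zero: Σxᵢ(yᵢ − βxᵢ)/4 − β/9 = 0, so β = Σxᵢyᵢ / (Σxᵢ² + σ²/τ²).
Σxᵢyᵢ = 4·6 + 5·7 + 2·(-1) + 1·(-2) + 6·4 = 79; Σxᵢ² = 82; σ²/τ² = 4/9.
β̂_MAP = 79 / (82 + 4/9) = 79/(742/9) = 711/742 ≈ 0.958.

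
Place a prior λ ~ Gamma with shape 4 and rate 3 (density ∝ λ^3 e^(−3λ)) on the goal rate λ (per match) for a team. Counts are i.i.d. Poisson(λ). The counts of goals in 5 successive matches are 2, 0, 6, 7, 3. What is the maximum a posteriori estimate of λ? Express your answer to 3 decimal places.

λ̂_MAP = 2.625

Σxᵢ = 2+0+6+7+3 = 18, with n = 5.
Posterior ∝ λ^3e^(−3λ) · λ^18e^(−5λ) = λ^21e^(−8λ), i.e. Gamma(shape=22, rate=8).
The mode of a Gamma(a, b) with a ≥ 1 (shape–rate) is (a−1)/b = 21/8 ≈ 2.625.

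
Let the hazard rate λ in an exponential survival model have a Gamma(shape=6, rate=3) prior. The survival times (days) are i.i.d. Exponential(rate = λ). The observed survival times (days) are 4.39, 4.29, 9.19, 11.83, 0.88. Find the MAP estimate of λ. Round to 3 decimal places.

The Exponential(rate=λ) likelihood is ∝ λ^n e^(−λΣtᵢ). Here n = 5 and Σtᵢ = 4.39 + 4.29 + 9.19 + 11.83 + 0.88 = 30.58.
Posterior ∝ λ^5e^(−3λ) · λ^5e^(−30.58λ) = λ^10e^(−33.58λ), i.e. Gamma(11, 33.58).
Mode = (a−1)/b = 10/33.58 ≈ 0.298.

λ̂_MAP = 0.298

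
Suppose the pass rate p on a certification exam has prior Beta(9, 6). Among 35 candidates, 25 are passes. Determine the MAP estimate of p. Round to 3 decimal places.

p̂_MAP = 0.688

Prior: Beta(9, 6).
Data: 25 successes in 35 trials. The binomial likelihood contributes p^25(1−p)^10, so the posterior is Beta(9+25, 6+10) = Beta(34, 16).
For Beta(a, b) with a, b > 1 the mode is (a−1)/(a+b−2) = 33/48 ≈ 0.688.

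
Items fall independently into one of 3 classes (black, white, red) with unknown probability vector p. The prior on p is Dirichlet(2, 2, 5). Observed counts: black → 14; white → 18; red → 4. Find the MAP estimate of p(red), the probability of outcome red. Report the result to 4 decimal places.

MAP estimate of p(red) = 0.1905

The posterior is Dirichlet(αᵢ + nᵢ) = Dirichlet(16, 20, 9).
For a Dirichlet(a₁,…,a_K) with all aᵢ > 1, the mode has j-th component (aⱼ − 1)/(Σaᵢ − K).
Here Σaᵢ = 45 and K = 3, so p(red) = (9 − 1)/(45 − 3) = 8/42 ≈ 0.1905.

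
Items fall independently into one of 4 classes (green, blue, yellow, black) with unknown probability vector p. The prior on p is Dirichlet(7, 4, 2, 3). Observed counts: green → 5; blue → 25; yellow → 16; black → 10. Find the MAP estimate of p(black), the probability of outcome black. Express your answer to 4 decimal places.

MAP estimate of p(black) = 0.1765

The posterior is Dirichlet(αᵢ + nᵢ) = Dirichlet(12, 29, 18, 13).
For a Dirichlet(a₁,…,a_K) with all aᵢ > 1, the mode has j-th component (aⱼ − 1)/(Σaᵢ − K).
Here Σaᵢ = 72 and K = 4, so p(black) = (13 − 1)/(72 − 4) = 12/68 ≈ 0.1765.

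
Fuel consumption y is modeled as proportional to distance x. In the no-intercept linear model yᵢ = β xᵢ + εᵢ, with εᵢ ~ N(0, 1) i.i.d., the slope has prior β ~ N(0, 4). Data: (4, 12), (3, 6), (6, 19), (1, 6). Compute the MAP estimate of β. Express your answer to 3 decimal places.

β̂_MAP = 2.988

log p(β | y) = −Σ(yᵢ − βxᵢ)²/(2·1) − β²/(2·4) + const.
Setting the derivative to zero: Σxᵢ(yᵢ − βxᵢ)/1 − β/4 = 0, so β = Σxᵢyᵢ / (Σxᵢ² + σ²/τ²).
Σxᵢyᵢ = 4·12 + 3·6 + 6·19 + 1·6 = 186; Σxᵢ² = 62; σ²/τ² = 0.25.
β̂_MAP = 186 / (62 + 0.25) = 186/62.25 ≈ 2.988.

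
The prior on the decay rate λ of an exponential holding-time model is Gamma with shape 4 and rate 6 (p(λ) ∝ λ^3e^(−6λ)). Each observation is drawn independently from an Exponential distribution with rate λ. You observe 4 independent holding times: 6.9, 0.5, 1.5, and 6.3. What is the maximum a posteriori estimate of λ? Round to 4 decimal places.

The Exponential(rate=λ) likelihood is ∝ λ^n e^(−λΣtᵢ). Here n = 4 and Σtᵢ = 6.9 + 0.5 + 1.5 + 6.3 = 15.2.
Posterior ∝ λ^3e^(−6λ) · λ^4e^(−15.2λ) = λ^7e^(−21.2λ), i.e. Gamma(8, 21.2).
Mode = (a−1)/b = 7/21.2 ≈ 0.3302.

λ̂_MAP = 0.3302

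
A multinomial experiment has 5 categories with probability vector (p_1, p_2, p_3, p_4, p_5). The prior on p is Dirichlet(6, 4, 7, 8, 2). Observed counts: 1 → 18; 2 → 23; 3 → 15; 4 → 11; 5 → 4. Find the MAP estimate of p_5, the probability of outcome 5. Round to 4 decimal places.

The posterior is Dirichlet(αᵢ + nᵢ) = Dirichlet(24, 27, 22, 19, 6).
For a Dirichlet(a₁,…,a_K) with all aᵢ > 1, the mode has j-th component (aⱼ − 1)/(Σaᵢ − K).
Here Σaᵢ = 98 and K = 5, so p_5 = (6 − 1)/(98 − 5) = 5/93 ≈ 0.0538.

MAP estimate: 0.0538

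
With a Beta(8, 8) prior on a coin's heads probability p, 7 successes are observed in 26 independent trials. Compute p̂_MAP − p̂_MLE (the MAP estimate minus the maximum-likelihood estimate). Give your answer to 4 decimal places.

Posterior is Beta(15, 27); MAP = (15−1)/(42−2) = 14/40 ≈ 0.35000.
MLE ignores the prior: p̂_MLE = k/n = 7/26 ≈ 0.26923.
Difference = 14/40 − 7/26 = 21/260 ≈ 0.0808.

MAP − MLE = 0.0808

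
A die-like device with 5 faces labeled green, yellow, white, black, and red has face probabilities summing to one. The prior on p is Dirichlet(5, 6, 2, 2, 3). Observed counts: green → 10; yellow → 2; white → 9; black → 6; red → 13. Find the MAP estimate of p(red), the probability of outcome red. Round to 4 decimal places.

MAP estimate of p(red) = 0.2830

The posterior is Dirichlet(αᵢ + nᵢ) = Dirichlet(15, 8, 11, 8, 16).
For a Dirichlet(a₁,…,a_K) with all aᵢ > 1, the mode has j-th component (aⱼ − 1)/(Σaᵢ − K).
Here Σaᵢ = 58 and K = 5, so p(red) = (16 − 1)/(58 − 5) = 15/53 ≈ 0.2830.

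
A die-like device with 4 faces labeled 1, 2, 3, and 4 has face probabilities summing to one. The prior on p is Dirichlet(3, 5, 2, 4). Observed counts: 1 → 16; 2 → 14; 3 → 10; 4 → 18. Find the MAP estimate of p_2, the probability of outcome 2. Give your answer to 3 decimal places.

MAP estimate: 0.265

The posterior is Dirichlet(αᵢ + nᵢ) = Dirichlet(19, 19, 12, 22).
For a Dirichlet(a₁,…,a_K) with all aᵢ > 1, the mode has j-th component (aⱼ − 1)/(Σaᵢ − K).
Here Σaᵢ = 72 and K = 4, so p_2 = (19 − 1)/(72 − 4) = 18/68 ≈ 0.265.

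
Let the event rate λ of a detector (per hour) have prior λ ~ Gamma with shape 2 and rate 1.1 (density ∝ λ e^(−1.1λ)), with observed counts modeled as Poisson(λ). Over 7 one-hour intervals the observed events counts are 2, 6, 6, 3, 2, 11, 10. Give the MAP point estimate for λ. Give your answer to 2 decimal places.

Σxᵢ = 2+6+6+3+2+11+10 = 40, with n = 7.
Posterior ∝ λe^(−1.1λ) · λ^40e^(−7λ) = λ^41e^(−8.1λ), i.e. Gamma(shape=42, rate=8.1).
The mode of a Gamma(a, b) with a ≥ 1 (shape–rate) is (a−1)/b = 41/8.1 ≈ 5.06.

λ̂_MAP = 5.06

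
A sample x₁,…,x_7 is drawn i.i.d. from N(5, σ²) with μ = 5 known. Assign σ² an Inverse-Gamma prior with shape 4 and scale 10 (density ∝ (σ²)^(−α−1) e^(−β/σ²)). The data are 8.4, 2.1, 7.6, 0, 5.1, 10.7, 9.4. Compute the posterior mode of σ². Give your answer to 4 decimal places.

σ̂²_MAP = 7.2700

Sum of squared deviations about the known mean: SS = (8.4−5)² + (2.1−5)² + (7.6−5)² + (0−5)² + (5.1−5)² + (10.7−5)² + (9.4−5)² = 103.59.
The Normal likelihood contributes (σ²)^(−n/2) exp(−SS/(2σ²)), so the posterior is Inverse-Gamma(α + n/2, β + SS/2) = Inverse-Gamma(7.5, 61.795).
The mode of Inverse-Gamma(a, b) is b/(a+1) = 61.795/8.5 ≈ 7.2700.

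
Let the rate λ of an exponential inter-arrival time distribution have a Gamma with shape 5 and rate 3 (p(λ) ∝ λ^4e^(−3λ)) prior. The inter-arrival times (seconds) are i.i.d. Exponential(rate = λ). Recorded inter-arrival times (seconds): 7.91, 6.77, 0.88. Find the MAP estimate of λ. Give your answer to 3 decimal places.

The Exponential(rate=λ) likelihood is ∝ λ^n e^(−λΣtᵢ). Here n = 3 and Σtᵢ = 7.91 + 6.77 + 0.88 = 15.56.
Posterior ∝ λ^4e^(−3λ) · λ^3e^(−15.56λ) = λ^7e^(−18.56λ), i.e. Gamma(8, 18.56).
Mode = (a−1)/b = 7/18.56 ≈ 0.377.

λ̂_MAP = 0.377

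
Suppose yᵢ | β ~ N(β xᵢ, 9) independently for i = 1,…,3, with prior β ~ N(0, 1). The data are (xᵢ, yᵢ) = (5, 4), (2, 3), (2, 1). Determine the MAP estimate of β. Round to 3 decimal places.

log p(β | y) = −Σ(yᵢ − βxᵢ)²/(2·9) − β²/(2·1) + const.
Setting the derivative to zero: Σxᵢ(yᵢ − βxᵢ)/9 − β/1 = 0, so β = Σxᵢyᵢ / (Σxᵢ² + σ²/τ²).
Σxᵢyᵢ = 5·4 + 2·3 + 2·1 = 28; Σxᵢ² = 33; σ²/τ² = 9.
β̂_MAP = 28 / (33 + 9) = 28/42 ≈ 0.667.

β̂_MAP = 0.667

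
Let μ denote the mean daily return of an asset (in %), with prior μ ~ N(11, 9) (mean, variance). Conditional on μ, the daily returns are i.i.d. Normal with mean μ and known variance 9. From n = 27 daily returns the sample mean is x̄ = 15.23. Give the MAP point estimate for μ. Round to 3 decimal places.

n = 27, x̄ = 15.23.
For a Normal prior and Normal likelihood with known variance, the posterior is Normal; its mode equals its mean, the precision-weighted average.
Prior precision 1/σ₀² = 1/9; data precision n/σ² = 27/9 = 3.
μ̂ = ((1/9)·11 + 3·15.23) / (1/9 + 3) = (42221/900)/(28/9) = 42221/2800 ≈ 15.079.

μ̂_MAP = 15.079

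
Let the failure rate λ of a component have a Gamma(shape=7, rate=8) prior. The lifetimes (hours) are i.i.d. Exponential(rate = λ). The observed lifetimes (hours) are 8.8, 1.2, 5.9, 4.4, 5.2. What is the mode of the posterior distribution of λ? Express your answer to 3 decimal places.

The Exponential(rate=λ) likelihood is ∝ λ^n e^(−λΣtᵢ). Here n = 5 and Σtᵢ = 8.8 + 1.2 + 5.9 + 4.4 + 5.2 = 25.5.
Posterior ∝ λ^6e^(−8λ) · λ^5e^(−25.5λ) = λ^11e^(−33.5λ), i.e. Gamma(12, 33.5).
Mode = (a−1)/b = 11/33.5 ≈ 0.328.

λ̂_MAP = 0.328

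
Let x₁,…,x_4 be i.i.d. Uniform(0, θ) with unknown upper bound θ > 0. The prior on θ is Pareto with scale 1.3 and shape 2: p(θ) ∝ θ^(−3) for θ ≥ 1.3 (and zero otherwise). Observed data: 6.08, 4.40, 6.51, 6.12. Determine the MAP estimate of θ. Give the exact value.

The Uniform(0, θ) likelihood is θ^(−n) for θ ≥ max(xᵢ), zero otherwise. Here max(xᵢ) = 6.51.
Posterior ∝ θ^(−3) · θ^(−4) = θ^(−7) on θ ≥ max(1.3, 6.51) = 6.51.
This density is strictly decreasing in θ, so the posterior mode lies at the lower boundary of the support.

θ̂_MAP = 6.51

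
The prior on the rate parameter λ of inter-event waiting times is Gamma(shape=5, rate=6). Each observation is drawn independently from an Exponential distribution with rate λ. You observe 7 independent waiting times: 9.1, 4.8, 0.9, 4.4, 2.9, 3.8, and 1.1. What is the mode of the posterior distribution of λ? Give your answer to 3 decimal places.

λ̂_MAP = 0.333

The Exponential(rate=λ) likelihood is ∝ λ^n e^(−λΣtᵢ). Here n = 7 and Σtᵢ = 9.1 + 4.8 + 0.9 + 4.4 + 2.9 + 3.8 + 1.1 = 27.
Posterior ∝ λ^4e^(−6λ) · λ^7e^(−27λ) = λ^11e^(−33λ), i.e. Gamma(12, 33).
Mode = (a−1)/b = 11/33 ≈ 0.333.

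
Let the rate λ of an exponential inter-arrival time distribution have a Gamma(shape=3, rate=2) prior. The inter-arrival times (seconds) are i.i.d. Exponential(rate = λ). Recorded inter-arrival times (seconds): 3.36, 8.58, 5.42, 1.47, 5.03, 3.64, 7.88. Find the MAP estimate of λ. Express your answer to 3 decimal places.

The Exponential(rate=λ) likelihood is ∝ λ^n e^(−λΣtᵢ). Here n = 7 and Σtᵢ = 3.36 + 8.58 + 5.42 + 1.47 + 5.03 + 3.64 + 7.88 = 35.38.
Posterior ∝ λ^2e^(−2λ) · λ^7e^(−35.38λ) = λ^9e^(−37.38λ), i.e. Gamma(10, 37.38).
Mode = (a−1)/b = 9/37.38 ≈ 0.241.

λ̂_MAP = 0.241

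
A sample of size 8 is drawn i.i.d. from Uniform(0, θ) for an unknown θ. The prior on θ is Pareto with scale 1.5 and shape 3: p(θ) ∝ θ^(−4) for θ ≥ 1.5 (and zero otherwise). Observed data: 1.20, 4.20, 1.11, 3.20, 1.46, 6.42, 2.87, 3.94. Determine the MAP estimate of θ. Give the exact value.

θ̂_MAP = 6.42

The Uniform(0, θ) likelihood is θ^(−n) for θ ≥ max(xᵢ), zero otherwise. Here max(xᵢ) = 6.42.
Posterior ∝ θ^(−4) · θ^(−8) = θ^(−12) on θ ≥ max(1.5, 6.42) = 6.42.
This density is strictly decreasing in θ, so the posterior mode lies at the lower boundary of the support.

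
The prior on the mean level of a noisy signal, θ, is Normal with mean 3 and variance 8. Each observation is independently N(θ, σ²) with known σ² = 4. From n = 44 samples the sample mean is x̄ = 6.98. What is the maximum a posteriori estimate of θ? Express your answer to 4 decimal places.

θ̂_MAP = 6.9353

n = 44, x̄ = 6.98.
For a Normal prior and Normal likelihood with known variance, the posterior is Normal; its mode equals its mean, the precision-weighted average.
Prior precision 1/σ₀² = 1/8 = 0.125; data precision n/σ² = 44/4 = 11.
θ̂ = (0.125·3 + 11·6.98) / (0.125 + 11) = 77.155/11.125 = 15431/2225 ≈ 6.9353.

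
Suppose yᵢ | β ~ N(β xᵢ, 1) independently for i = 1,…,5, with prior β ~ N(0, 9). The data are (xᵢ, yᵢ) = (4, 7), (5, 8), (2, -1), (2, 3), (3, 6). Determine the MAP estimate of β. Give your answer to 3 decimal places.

log p(β | y) = −Σ(yᵢ − βxᵢ)²/(2·1) − β²/(2·9) + const.
Setting the derivative to zero: Σxᵢ(yᵢ − βxᵢ)/1 − β/9 = 0, so β = Σxᵢyᵢ / (Σxᵢ² + σ²/τ²).
Σxᵢyᵢ = 4·7 + 5·8 + 2·(-1) + 2·3 + 3·6 = 90; Σxᵢ² = 58; σ²/τ² = 1/9.
β̂_MAP = 90 / (58 + 1/9) = 90/(523/9) = 810/523 ≈ 1.549.

β̂_MAP = 1.549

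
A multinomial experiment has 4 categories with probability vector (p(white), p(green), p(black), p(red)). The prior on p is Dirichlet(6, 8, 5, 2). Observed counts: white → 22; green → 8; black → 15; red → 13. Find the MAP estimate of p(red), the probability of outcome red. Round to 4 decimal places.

The posterior is Dirichlet(αᵢ + nᵢ) = Dirichlet(28, 16, 20, 15).
For a Dirichlet(a₁,…,a_K) with all aᵢ > 1, the mode has j-th component (aⱼ − 1)/(Σaᵢ − K).
Here Σaᵢ = 79 and K = 4, so p(red) = (15 − 1)/(79 − 4) = 14/75 ≈ 0.1867.

MAP estimate of p(red) = 0.1867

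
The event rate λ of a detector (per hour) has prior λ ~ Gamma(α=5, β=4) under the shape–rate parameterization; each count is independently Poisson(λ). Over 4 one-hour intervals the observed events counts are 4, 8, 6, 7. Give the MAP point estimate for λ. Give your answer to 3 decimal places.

λ̂_MAP = 3.625

Σxᵢ = 4+8+6+7 = 25, with n = 4.
Posterior ∝ λ^4e^(−4λ) · λ^25e^(−4λ) = λ^29e^(−8λ), i.e. Gamma(shape=30, rate=8).
The mode of a Gamma(a, b) with a ≥ 1 (shape–rate) is (a−1)/b = 29/8 ≈ 3.625.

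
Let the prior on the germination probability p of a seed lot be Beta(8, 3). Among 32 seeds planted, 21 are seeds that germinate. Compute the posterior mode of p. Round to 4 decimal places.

p̂_MAP = 0.6829

Prior: Beta(8, 3).
Data: 21 successes in 32 trials. The binomial likelihood contributes p^21(1−p)^11, so the posterior is Beta(8+21, 3+11) = Beta(29, 14).
For Beta(a, b) with a, b > 1 the mode is (a−1)/(a+b−2) = 28/41 ≈ 0.6829.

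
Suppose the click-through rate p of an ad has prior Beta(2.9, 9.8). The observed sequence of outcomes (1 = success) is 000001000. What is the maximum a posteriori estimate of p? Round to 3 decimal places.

p̂_MAP = 0.147

Prior: Beta(2.9, 9.8).
Data: 1 success in 9 trials (from the sequence). The binomial likelihood contributes p(1−p)^8, so the posterior is Beta(2.9+1, 9.8+8) = Beta(3.9, 17.8).
For Beta(a, b) with a, b > 1 the mode is (a−1)/(a+b−2) = 2.9/19.7 ≈ 0.147.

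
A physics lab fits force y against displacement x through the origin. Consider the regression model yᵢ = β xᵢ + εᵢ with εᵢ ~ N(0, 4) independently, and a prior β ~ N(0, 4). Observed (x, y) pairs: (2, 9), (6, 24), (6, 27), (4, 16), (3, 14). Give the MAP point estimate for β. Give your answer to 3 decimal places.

log p(β | y) = −Σ(yᵢ − βxᵢ)²/(2·4) − β²/(2·4) + const.
Setting the derivative to zero: Σxᵢ(yᵢ − βxᵢ)/4 − β/4 = 0, so β = Σxᵢyᵢ / (Σxᵢ² + σ²/τ²).
Σxᵢyᵢ = 2·9 + 6·24 + 6·27 + 4·16 + 3·14 = 430; Σxᵢ² = 101; σ²/τ² = 1.
β̂_MAP = 430 / (101 + 1) = 430/102 ≈ 4.216.

β̂_MAP = 4.216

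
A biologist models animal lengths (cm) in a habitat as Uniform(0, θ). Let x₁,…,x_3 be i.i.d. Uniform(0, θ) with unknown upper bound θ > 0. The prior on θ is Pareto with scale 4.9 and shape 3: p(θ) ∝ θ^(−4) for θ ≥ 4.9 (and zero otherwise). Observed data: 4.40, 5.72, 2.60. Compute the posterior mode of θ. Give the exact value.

The Uniform(0, θ) likelihood is θ^(−n) for θ ≥ max(xᵢ), zero otherwise. Here max(xᵢ) = 5.72.
Posterior ∝ θ^(−4) · θ^(−3) = θ^(−7) on θ ≥ max(4.9, 5.72) = 5.72.
This density is strictly decreasing in θ, so the posterior mode lies at the lower boundary of the support.

θ̂_MAP = 5.72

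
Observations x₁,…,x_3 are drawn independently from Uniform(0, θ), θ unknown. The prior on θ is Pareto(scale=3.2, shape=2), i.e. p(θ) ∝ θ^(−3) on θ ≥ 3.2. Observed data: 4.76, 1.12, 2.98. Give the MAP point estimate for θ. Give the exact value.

The Uniform(0, θ) likelihood is θ^(−n) for θ ≥ max(xᵢ), zero otherwise. Here max(xᵢ) = 4.76.
Posterior ∝ θ^(−3) · θ^(−3) = θ^(−6) on θ ≥ max(3.2, 4.76) = 4.76.
This density is strictly decreasing in θ, so the posterior mode lies at the lower boundary of the support.

θ̂_MAP = 4.76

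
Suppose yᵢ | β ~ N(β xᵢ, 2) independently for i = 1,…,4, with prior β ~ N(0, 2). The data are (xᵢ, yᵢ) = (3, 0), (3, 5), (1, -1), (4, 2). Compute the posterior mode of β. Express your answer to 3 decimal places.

log p(β | y) = −Σ(yᵢ − βxᵢ)²/(2·2) − β²/(2·2) + const.
Setting the derivative to zero: Σxᵢ(yᵢ − βxᵢ)/2 − β/2 = 0, so β = Σxᵢyᵢ / (Σxᵢ² + σ²/τ²).
Σxᵢyᵢ = 3·0 + 3·5 + 1·(-1) + 4·2 = 22; Σxᵢ² = 35; σ²/τ² = 1.
β̂_MAP = 22 / (35 + 1) = 22/36 ≈ 0.611.

β̂_MAP = 0.611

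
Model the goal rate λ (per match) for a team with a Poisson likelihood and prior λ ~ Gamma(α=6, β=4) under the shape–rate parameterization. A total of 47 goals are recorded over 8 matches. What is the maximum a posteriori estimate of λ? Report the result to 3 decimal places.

Σxᵢ = 47, n = 8.
Posterior ∝ λ^5e^(−4λ) · λ^47e^(−8λ) = λ^52e^(−12λ), i.e. Gamma(shape=53, rate=12).
The mode of a Gamma(a, b) with a ≥ 1 (shape–rate) is (a−1)/b = 52/12 ≈ 4.333.

λ̂_MAP = 4.333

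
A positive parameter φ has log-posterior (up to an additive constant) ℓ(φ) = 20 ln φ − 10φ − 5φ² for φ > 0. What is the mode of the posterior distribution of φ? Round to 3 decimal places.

ℓ'(φ) = 20/φ − 10 − 10φ. Setting this to zero and multiplying by φ: 10φ² + 10φ − 20 = 0.
φ = (−10 + √(10² + 4·10·20)) / (2·10) = (−10 + √900) / 20 = (−10 + 30)/20 = 1.
ℓ''(φ) = −20/φ² − 10 < 0, confirming a maximum.

φ̂_MAP = 1.000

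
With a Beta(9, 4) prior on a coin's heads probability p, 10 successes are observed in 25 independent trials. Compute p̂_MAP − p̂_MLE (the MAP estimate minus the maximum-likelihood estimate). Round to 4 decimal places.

MAP − MLE = 0.1000

Posterior is Beta(19, 19); MAP = (19−1)/(38−2) = 18/36 ≈ 0.50000.
MLE ignores the prior: p̂_MLE = k/n = 10/25 ≈ 0.40000.
Difference = 18/36 − 10/25 = 1/10 ≈ 0.1000.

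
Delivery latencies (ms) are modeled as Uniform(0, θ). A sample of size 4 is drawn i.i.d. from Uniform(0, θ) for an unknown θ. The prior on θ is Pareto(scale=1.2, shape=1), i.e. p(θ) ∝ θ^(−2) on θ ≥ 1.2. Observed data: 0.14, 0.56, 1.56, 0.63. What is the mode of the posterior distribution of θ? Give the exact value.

θ̂_MAP = 1.56

The Uniform(0, θ) likelihood is θ^(−n) for θ ≥ max(xᵢ), zero otherwise. Here max(xᵢ) = 1.56.
Posterior ∝ θ^(−2) · θ^(−4) = θ^(−6) on θ ≥ max(1.2, 1.56) = 1.56.
This density is strictly decreasing in θ, so the posterior mode lies at the lower boundary of the support.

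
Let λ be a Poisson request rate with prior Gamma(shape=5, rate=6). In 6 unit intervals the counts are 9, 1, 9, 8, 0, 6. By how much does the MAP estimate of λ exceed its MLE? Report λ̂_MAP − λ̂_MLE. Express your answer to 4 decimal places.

MAP − MLE = -2.4167

Σxᵢ = 33. Posterior is Gamma(38, 12); MAP = (38−1)/12 = 37/12 ≈ 3.08333.
MLE = x̄ = 33/6 ≈ 5.50000.
Difference = 37/12 − 33/6 = -29/12 ≈ -2.4167.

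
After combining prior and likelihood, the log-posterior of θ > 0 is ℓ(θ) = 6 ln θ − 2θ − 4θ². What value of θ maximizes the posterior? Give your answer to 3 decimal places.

θ̂_MAP = 0.750

ℓ'(θ) = 6/θ − 2 − 8θ. Setting this to zero and multiplying by θ: 8θ² + 2θ − 6 = 0.
θ = (−2 + √(2² + 4·8·6)) / (2·8) = (−2 + √196) / 16 = (−2 + 14)/16 = 3/4.
ℓ''(θ) = −6/θ² − 8 < 0, confirming a maximum.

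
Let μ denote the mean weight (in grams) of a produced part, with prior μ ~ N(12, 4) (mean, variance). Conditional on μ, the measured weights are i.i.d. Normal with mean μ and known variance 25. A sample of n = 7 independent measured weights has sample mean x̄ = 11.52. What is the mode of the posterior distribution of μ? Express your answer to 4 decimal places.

n = 7, x̄ = 11.52.
For a Normal prior and Normal likelihood with known variance, the posterior is Normal; its mode equals its mean, the precision-weighted average.
Prior precision 1/σ₀² = 1/4 = 0.25; data precision n/σ² = 7/25 = 0.28.
μ̂ = (0.25·12 + 0.28·11.52) / (0.25 + 0.28) = 6.2256/0.53 = 15564/1325 ≈ 11.7464.

μ̂_MAP = 11.7464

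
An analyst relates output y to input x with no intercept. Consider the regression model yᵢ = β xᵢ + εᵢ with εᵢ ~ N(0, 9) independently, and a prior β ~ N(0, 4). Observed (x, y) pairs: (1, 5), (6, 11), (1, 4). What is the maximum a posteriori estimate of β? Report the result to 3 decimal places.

log p(β | y) = −Σ(yᵢ − βxᵢ)²/(2·9) − β²/(2·4) + const.
Setting the derivative to zero: Σxᵢ(yᵢ − βxᵢ)/9 − β/4 = 0, so β = Σxᵢyᵢ / (Σxᵢ² + σ²/τ²).
Σxᵢyᵢ = 1·5 + 6·11 + 1·4 = 75; Σxᵢ² = 38; σ²/τ² = 2.25.
β̂_MAP = 75 / (38 + 2.25) = 75/40.25 ≈ 1.863.

β̂_MAP = 1.863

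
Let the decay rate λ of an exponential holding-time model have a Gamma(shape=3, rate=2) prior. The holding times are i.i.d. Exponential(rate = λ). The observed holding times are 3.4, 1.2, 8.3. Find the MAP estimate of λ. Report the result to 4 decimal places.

The Exponential(rate=λ) likelihood is ∝ λ^n e^(−λΣtᵢ). Here n = 3 and Σtᵢ = 3.4 + 1.2 + 8.3 = 12.9.
Posterior ∝ λ^2e^(−2λ) · λ^3e^(−12.9λ) = λ^5e^(−14.9λ), i.e. Gamma(6, 14.9).
Mode = (a−1)/b = 5/14.9 ≈ 0.3356.

λ̂_MAP = 0.3356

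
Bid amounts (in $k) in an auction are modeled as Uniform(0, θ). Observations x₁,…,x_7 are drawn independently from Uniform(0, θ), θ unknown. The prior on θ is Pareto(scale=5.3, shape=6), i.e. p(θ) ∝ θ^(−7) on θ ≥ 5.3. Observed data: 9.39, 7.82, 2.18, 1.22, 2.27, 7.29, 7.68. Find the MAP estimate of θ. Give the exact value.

The Uniform(0, θ) likelihood is θ^(−n) for θ ≥ max(xᵢ), zero otherwise. Here max(xᵢ) = 9.39.
Posterior ∝ θ^(−7) · θ^(−7) = θ^(−14) on θ ≥ max(5.3, 9.39) = 9.39.
This density is strictly decreasing in θ, so the posterior mode lies at the lower boundary of the support.

θ̂_MAP = 9.39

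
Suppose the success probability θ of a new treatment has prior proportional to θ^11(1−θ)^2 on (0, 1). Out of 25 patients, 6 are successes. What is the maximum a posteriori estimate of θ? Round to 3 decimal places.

θ̂_MAP = 0.447

The prior density ∝ θ^11(1−θ)^2 is the kernel of Beta(12, 3).
Data: 6 successes in 25 trials. The binomial likelihood contributes θ^6(1−θ)^19, so the posterior is Beta(12+6, 3+19) = Beta(18, 22).
For Beta(a, b) with a, b > 1 the mode is (a−1)/(a+b−2) = 17/38 ≈ 0.447.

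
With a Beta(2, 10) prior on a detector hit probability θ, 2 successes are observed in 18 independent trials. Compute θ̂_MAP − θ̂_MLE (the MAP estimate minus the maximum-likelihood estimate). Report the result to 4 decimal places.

MAP − MLE = -0.0040

Posterior is Beta(4, 26); MAP = (4−1)/(30−2) = 3/28 ≈ 0.10714.
MLE ignores the prior: θ̂_MLE = k/n = 2/18 ≈ 0.11111.
Difference = 3/28 − 2/18 = -1/252 ≈ -0.0040.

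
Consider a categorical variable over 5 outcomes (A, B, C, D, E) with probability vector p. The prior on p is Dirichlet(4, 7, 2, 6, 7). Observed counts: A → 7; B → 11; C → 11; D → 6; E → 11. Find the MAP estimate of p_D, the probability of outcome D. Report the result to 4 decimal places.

The posterior is Dirichlet(αᵢ + nᵢ) = Dirichlet(11, 18, 13, 12, 18).
For a Dirichlet(a₁,…,a_K) with all aᵢ > 1, the mode has j-th component (aⱼ − 1)/(Σaᵢ − K).
Here Σaᵢ = 72 and K = 5, so p_D = (12 − 1)/(72 − 5) = 11/67 ≈ 0.1642.

MAP estimate of p_D = 0.1642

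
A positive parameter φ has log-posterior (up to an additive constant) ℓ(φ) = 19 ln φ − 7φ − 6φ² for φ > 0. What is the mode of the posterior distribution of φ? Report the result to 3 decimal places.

ℓ'(φ) = 19/φ − 7 − 12φ. Setting this to zero and multiplying by φ: 12φ² + 7φ − 19 = 0.
φ = (−7 + √(7² + 4·12·19)) / (2·12) = (−7 + √961) / 24 = (−7 + 31)/24 = 1.
ℓ''(φ) = −19/φ² − 12 < 0, confirming a maximum.

φ̂_MAP = 1.000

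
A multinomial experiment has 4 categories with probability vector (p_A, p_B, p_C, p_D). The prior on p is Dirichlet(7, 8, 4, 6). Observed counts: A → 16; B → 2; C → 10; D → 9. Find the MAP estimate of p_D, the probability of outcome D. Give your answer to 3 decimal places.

MAP estimate of p_D = 0.241

The posterior is Dirichlet(αᵢ + nᵢ) = Dirichlet(23, 10, 14, 15).
For a Dirichlet(a₁,…,a_K) with all aᵢ > 1, the mode has j-th component (aⱼ − 1)/(Σaᵢ − K).
Here Σaᵢ = 62 and K = 4, so p_D = (15 − 1)/(62 − 4) = 14/58 ≈ 0.241.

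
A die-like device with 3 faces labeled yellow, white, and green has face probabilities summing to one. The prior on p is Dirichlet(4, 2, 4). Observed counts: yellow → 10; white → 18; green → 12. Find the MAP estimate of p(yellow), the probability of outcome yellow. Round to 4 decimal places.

MAP estimate of p(yellow) = 0.2766

The posterior is Dirichlet(αᵢ + nᵢ) = Dirichlet(14, 20, 16).
For a Dirichlet(a₁,…,a_K) with all aᵢ > 1, the mode has j-th component (aⱼ − 1)/(Σaᵢ − K).
Here Σaᵢ = 50 and K = 3, so p(yellow) = (14 − 1)/(50 − 3) = 13/47 ≈ 0.2766.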